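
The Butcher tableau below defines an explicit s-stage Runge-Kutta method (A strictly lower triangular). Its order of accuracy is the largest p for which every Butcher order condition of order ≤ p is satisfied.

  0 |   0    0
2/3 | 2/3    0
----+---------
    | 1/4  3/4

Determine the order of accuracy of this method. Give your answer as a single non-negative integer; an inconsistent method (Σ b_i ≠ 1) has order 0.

b = (1/4, 3/4)
c = (0, 2/3)
Σ b_i: 1/4·1 + 3/4·1 = 1 ✓
b·c: 3/4·2/3 = 1/2 ✓; 2 stages ⇒ order 2.

2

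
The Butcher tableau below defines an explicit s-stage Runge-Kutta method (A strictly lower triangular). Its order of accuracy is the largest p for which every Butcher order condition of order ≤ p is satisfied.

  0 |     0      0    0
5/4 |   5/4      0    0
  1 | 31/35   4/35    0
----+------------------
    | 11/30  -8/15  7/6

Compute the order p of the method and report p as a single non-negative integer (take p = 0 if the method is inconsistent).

3

b = (11/30, -8/15, 7/6)
c = (0, 5/4, 1)
Ac = (0, 0, 1/7)
Σ b_i: 11/30·1 + (-8/15)·1 + 7/6·1 = 1 ✓
b·c: (-8/15)·5/4 + 7/6·1 = 1/2 ✓
b·c²: (-8/15)·25/16 + 7/6·1 = 1/3 ✓
b·Ac: 7/6·1/7 = 1/6 ✓; 3 stages ⇒ order 3.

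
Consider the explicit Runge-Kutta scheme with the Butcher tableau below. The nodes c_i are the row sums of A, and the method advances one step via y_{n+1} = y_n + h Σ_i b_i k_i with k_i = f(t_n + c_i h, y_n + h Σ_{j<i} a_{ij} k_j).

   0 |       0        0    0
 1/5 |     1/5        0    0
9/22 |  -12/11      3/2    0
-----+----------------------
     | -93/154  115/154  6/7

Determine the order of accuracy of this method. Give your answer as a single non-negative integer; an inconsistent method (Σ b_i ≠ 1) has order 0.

b = (-93/154, 115/154, 6/7)
c = (0, 1/5, 9/22)
Ac = (0, 0, 3/10)
Σ b_i: (-93/154)·1 + 115/154·1 + 6/7·1 = 1 ✓
b·c: 115/154·1/5 + 6/7·9/22 = 1/2 ✓
b·c²: 115/154·1/25 + 6/7·81/484 = 734/4235 ≠ 1/3 ⇒ order 2.
b·Ac: 6/7·3/10 = 9/35 ≠ 1/6

2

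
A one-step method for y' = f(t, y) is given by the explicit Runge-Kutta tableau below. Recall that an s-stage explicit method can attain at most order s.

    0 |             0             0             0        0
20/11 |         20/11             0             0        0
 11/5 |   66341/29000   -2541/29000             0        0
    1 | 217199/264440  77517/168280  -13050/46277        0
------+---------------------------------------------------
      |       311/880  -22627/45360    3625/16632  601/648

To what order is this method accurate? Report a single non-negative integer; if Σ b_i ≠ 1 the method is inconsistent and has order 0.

4

b = (311/880, -22627/45360, 3625/16632, 601/648)
c = (0, 20/11, 11/5, 1)
Ac = (0, 0, -231/1450, 261/1202)
Σ b_i: 311/880·1 + (-22627/45360)·1 + 3625/16632·1 + 601/648·1 = 1 ✓
b·c: (-22627/45360)·20/11 + 3625/16632·11/5 + 601/648·1 = 1/2 ✓
b·c²: (-22627/45360)·400/121 + 3625/16632·121/25 + 601/648·1 = 1/3 ✓
b·Ac: 3625/16632·(-231/1450) + 601/648·261/1202 = 1/6 ✓
b·c³: (-22627/45360)·8000/1331 + 3625/16632·1331/125 + 601/648·1 = 1/4 ✓
b·(c∘Ac): 3625/16632·(-2541/7250) + 601/648·261/1202 = 1/8 ✓
b·Ac²: 3625/16632·(-42/145) + 601/648·1044/6611 = 1/12 ✓
b·A²c: 601/648·27/601 = 1/24 ✓; 4 stages ⇒ order 4.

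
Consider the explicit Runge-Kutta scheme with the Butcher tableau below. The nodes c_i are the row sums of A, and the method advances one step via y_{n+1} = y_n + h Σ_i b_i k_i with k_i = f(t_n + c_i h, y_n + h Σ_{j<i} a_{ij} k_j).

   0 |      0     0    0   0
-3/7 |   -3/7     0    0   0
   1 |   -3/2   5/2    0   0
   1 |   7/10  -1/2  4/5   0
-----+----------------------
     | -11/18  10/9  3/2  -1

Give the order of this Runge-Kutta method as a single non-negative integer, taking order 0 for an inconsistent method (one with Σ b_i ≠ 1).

b = (-11/18, 10/9, 3/2, -1)
c = (0, -3/7, 1, 1)
Ac = (0, 0, -15/14, 71/70)
Σ b_i: (-11/18)·1 + 10/9·1 + 3/2·1 + (-1)·1 = 1 ✓
b·c: 10/9·(-3/7) + 3/2·1 + (-1)·1 = 1/42 ≠ 1/2 ⇒ order 1.

1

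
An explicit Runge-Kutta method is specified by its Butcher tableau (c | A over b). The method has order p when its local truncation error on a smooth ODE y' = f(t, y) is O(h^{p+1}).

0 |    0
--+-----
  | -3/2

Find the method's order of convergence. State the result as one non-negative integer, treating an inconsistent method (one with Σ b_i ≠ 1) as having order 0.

b = (-3/2)
c = (0)
Σ b_i: (-3/2)·1 = -3/2 ≠ 1 ⇒ order 0.

0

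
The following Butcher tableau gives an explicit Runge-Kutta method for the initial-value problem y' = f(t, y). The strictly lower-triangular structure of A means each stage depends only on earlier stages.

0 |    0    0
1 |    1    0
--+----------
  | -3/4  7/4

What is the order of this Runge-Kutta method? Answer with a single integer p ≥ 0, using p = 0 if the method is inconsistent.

1

b = (-3/4, 7/4)
c = (0, 1)
Σ b_i: (-3/4)·1 + 7/4·1 = 1 ✓
b·c: 7/4·1 = 7/4 ≠ 1/2 ⇒ order 1.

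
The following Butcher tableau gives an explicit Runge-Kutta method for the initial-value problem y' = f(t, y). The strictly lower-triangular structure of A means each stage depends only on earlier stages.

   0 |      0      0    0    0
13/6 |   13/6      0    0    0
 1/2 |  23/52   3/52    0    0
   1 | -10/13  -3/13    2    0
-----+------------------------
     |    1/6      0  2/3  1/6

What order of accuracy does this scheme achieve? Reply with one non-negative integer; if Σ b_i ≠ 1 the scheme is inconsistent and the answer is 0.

b = (1/6, 0, 2/3, 1/6)
c = (0, 13/6, 1/2, 1)
Ac = (0, 0, 1/8, 1/2)
Σ b_i: 1/6·1 + 2/3·1 + 1/6·1 = 1 ✓
b·c: 2/3·1/2 + 1/6·1 = 1/2 ✓
b·c²: 2/3·1/4 + 1/6·1 = 1/3 ✓
b·Ac: 2/3·1/8 + 1/6·1/2 = 1/6 ✓
b·c³: 2/3·1/8 + 1/6·1 = 1/4 ✓
b·(c∘Ac): 2/3·1/16 + 1/6·1/2 = 1/8 ✓
b·Ac²: 2/3·13/48 + 1/6·(-7/12) = 1/12 ✓
b·A²c: 1/6·1/4 = 1/24 ✓; 4 stages ⇒ order 4.

4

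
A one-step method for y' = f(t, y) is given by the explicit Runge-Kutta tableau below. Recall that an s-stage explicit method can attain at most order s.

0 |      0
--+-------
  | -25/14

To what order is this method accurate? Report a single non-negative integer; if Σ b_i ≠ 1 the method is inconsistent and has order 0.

b = (-25/14)
c = (0)
Σ b_i: (-25/14)·1 = -25/14 ≠ 1 ⇒ order 0.

0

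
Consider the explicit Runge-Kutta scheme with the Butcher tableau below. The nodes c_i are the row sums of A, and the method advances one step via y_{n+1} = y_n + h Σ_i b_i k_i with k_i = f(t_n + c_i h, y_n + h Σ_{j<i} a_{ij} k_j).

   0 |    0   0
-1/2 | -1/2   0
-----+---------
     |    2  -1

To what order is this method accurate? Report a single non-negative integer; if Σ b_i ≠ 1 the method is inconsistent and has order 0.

2

b = (2, -1)
c = (0, -1/2)
Σ b_i: 2·1 + (-1)·1 = 1 ✓
b·c: (-1)·(-1/2) = 1/2 ✓; 2 stages ⇒ order 2.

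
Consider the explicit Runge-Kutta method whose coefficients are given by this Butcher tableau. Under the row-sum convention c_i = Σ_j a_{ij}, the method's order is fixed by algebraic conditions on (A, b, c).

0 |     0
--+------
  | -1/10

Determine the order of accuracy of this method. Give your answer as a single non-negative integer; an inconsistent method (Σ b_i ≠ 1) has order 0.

0

b = (-1/10)
c = (0)
Σ b_i: (-1/10)·1 = -1/10 ≠ 1 ⇒ order 0.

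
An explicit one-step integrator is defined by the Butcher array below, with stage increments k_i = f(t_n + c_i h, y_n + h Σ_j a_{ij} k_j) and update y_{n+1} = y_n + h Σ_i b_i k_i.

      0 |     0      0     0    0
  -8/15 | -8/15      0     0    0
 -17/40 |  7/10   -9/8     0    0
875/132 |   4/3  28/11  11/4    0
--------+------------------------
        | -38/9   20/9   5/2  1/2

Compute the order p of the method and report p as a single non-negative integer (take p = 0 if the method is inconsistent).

1

b = (-38/9, 20/9, 5/2, 1/2)
c = (0, -8/15, -17/40, 875/132)
Ac = (0, 0, 3/5, -13339/5280)
Σ b_i: (-38/9)·1 + 20/9·1 + 5/2·1 + 1/2·1 = 1 ✓
b·c: 20/9·(-8/15) + 5/2·(-17/40) + 1/2·875/132 = 5069/4752 ≠ 1/2 ⇒ order 1.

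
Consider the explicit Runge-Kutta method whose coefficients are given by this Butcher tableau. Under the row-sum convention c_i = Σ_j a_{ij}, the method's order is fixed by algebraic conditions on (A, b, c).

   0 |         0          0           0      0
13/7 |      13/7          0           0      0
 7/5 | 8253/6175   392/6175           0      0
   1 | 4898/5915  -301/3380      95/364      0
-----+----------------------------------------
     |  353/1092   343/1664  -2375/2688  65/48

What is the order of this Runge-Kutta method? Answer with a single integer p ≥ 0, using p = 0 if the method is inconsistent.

b = (353/1092, 343/1664, -2375/2688, 65/48)
c = (0, 13/7, 7/5, 1)
Ac = (0, 0, 56/475, 1/5)
Σ b_i: 353/1092·1 + 343/1664·1 + (-2375/2688)·1 + 65/48·1 = 1 ✓
b·c: 343/1664·13/7 + (-2375/2688)·7/5 + 65/48·1 = 1/2 ✓
b·c²: 343/1664·169/49 + (-2375/2688)·49/25 + 65/48·1 = 1/3 ✓
b·Ac: (-2375/2688)·56/475 + 65/48·1/5 = 1/6 ✓
b·c³: 343/1664·2197/343 + (-2375/2688)·343/125 + 65/48·1 = 1/4 ✓
b·(c∘Ac): (-2375/2688)·392/2375 + 65/48·1/5 = 1/8 ✓
b·Ac²: (-2375/2688)·104/475 + 65/48·93/455 = 1/12 ✓
b·A²c: 65/48·2/65 = 1/24 ✓; 4 stages ⇒ order 4.

4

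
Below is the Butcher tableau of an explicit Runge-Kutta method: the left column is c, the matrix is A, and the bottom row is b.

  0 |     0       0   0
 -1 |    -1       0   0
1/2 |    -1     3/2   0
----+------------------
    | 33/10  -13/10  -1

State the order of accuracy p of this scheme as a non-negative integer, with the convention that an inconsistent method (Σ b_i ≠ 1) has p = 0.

1

b = (33/10, -13/10, -1)
c = (0, -1, 1/2)
Ac = (0, 0, -3/2)
Σ b_i: 33/10·1 + (-13/10)·1 + (-1)·1 = 1 ✓
b·c: (-13/10)·(-1) + (-1)·1/2 = 4/5 ≠ 1/2 ⇒ order 1.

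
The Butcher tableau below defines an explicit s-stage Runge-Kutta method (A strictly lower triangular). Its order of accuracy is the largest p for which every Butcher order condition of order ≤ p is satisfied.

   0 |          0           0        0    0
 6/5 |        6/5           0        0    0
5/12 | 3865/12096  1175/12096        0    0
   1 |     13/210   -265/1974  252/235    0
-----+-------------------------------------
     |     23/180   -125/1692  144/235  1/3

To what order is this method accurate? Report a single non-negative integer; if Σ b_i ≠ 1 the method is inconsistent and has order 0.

4

b = (23/180, -125/1692, 144/235, 1/3)
c = (0, 6/5, 5/12, 1)
Ac = (0, 0, 235/2016, 2/7)
Σ b_i: 23/180·1 + (-125/1692)·1 + 144/235·1 + 1/3·1 = 1 ✓
b·c: (-125/1692)·6/5 + 144/235·5/12 + 1/3·1 = 1/2 ✓
b·c²: (-125/1692)·36/25 + 144/235·25/144 + 1/3·1 = 1/3 ✓
b·Ac: 144/235·235/2016 + 1/3·2/7 = 1/6 ✓
b·c³: (-125/1692)·216/125 + 144/235·125/1728 + 1/3·1 = 1/4 ✓
b·(c∘Ac): 144/235·1175/24192 + 1/3·2/7 = 1/8 ✓
b·Ac²: 144/235·47/336 + 1/3·(-1/140) = 1/12 ✓
b·A²c: 1/3·1/8 = 1/24 ✓; 4 stages ⇒ order 4.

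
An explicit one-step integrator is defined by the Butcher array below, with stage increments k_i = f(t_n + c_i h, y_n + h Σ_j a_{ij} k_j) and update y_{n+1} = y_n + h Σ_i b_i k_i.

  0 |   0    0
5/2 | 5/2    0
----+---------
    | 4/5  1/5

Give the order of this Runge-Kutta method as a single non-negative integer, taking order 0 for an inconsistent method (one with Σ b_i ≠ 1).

2

b = (4/5, 1/5)
c = (0, 5/2)
Σ b_i: 4/5·1 + 1/5·1 = 1 ✓
b·c: 1/5·5/2 = 1/2 ✓; 2 stages ⇒ order 2.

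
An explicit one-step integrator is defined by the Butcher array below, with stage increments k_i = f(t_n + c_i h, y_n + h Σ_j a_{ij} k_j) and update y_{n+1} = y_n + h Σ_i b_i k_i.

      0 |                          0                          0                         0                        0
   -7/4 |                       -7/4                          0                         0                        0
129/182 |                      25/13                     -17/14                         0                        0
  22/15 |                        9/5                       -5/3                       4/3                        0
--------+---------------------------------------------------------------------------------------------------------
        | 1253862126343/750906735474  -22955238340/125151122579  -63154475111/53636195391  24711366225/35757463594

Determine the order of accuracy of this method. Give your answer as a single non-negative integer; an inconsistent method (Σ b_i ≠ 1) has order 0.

3

b = (1253862126343/750906735474, -22955238340/125151122579, -63154475111/53636195391, 24711366225/35757463594)
c = (0, -7/4, 129/182, 22/15)
Ac = (0, 0, 17/8, 4217/1092)
Σ b_i: 1253862126343/750906735474·1 + (-22955238340/125151122579)·1 + (-63154475111/53636195391)·1 + 24711366225/35757463594·1 = 1 ✓
b·c: (-22955238340/125151122579)·(-7/4) + (-63154475111/53636195391)·129/182 + 24711366225/35757463594·22/15 = 1/2 ✓
b·c²: (-22955238340/125151122579)·49/16 + (-63154475111/53636195391)·16641/33124 + 24711366225/35757463594·484/225 = 1/3 ✓
b·Ac: (-63154475111/53636195391)·17/8 + 24711366225/35757463594·4217/1092 = 1/6 ✓
b·c³: (-22955238340/125151122579)·(-343/64) + (-63154475111/53636195391)·2146689/6028568 + 24711366225/35757463594·10648/3375 = 3214456036055357/1171414507339440 ≠ 1/4 ⇒ order 3.
b·(c∘Ac): (-63154475111/53636195391)·2193/1456 + 24711366225/35757463594·46387/8190 = 1837126828967/858179126256 ≠ 1/8
b·Ac²: (-63154475111/53636195391)·(-119/32) + 24711366225/35757463594·(-1762589/397488) = 51315660757561/39047150244648 ≠ 1/12
b·A²c: 24711366225/35757463594·17/6 = 140031075275/71514927188 ≠ 1/24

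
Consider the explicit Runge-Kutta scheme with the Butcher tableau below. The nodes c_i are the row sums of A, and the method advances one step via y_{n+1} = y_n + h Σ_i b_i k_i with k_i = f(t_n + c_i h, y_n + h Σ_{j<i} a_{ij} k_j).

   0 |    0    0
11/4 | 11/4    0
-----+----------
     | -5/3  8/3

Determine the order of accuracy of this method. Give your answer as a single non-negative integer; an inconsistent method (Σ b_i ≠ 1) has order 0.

1

b = (-5/3, 8/3)
c = (0, 11/4)
Σ b_i: (-5/3)·1 + 8/3·1 = 1 ✓
b·c: 8/3·11/4 = 22/3 ≠ 1/2 ⇒ order 1.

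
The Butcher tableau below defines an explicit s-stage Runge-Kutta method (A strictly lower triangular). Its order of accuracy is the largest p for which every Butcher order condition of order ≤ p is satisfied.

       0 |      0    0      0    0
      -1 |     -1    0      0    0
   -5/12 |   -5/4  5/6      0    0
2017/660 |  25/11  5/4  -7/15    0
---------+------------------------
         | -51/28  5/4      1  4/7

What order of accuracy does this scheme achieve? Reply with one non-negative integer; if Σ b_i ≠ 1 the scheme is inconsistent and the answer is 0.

1

b = (-51/28, 5/4, 1, 4/7)
c = (0, -1, -5/12, 2017/660)
Ac = (0, 0, -5/6, -19/18)
Σ b_i: (-51/28)·1 + 5/4·1 + 1·1 + 4/7·1 = 1 ✓
b·c: 5/4·(-1) + 1·(-5/12) + 4/7·2017/660 = 92/1155 ≠ 1/2 ⇒ order 1.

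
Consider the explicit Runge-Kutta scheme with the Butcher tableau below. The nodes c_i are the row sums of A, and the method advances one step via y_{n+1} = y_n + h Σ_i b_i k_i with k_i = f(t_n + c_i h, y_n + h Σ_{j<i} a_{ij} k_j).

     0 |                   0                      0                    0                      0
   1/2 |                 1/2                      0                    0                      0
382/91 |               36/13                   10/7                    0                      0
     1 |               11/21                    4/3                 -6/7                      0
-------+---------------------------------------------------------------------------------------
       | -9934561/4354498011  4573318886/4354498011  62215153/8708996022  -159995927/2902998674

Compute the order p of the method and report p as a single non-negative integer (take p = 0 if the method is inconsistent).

b = (-9934561/4354498011, 4573318886/4354498011, 62215153/8708996022, -159995927/2902998674)
c = (0, 1/2, 382/91, 1)
Ac = (0, 0, 5/7, -5602/1911)
Σ b_i: (-9934561/4354498011)·1 + 4573318886/4354498011·1 + 62215153/8708996022·1 + (-159995927/2902998674)·1 = 1 ✓
b·c: 4573318886/4354498011·1/2 + 62215153/8708996022·382/91 + (-159995927/2902998674)·1 = 1/2 ✓
b·c²: 4573318886/4354498011·1/4 + 62215153/8708996022·145924/8281 + (-159995927/2902998674)·1 = 1/3 ✓
b·Ac: 62215153/8708996022·5/7 + (-159995927/2902998674)·(-5602/1911) = 1/6 ✓
b·c³: 4573318886/4354498011·1/8 + 62215153/8708996022·55742968/753571 + (-159995927/2902998674)·1 = 319440690113/528345758668 ≠ 1/4 ⇒ order 3.
b·(c∘Ac): 62215153/8708996022·1910/637 + (-159995927/2902998674)·(-5602/1911) = 796803866/4354498011 ≠ 1/8
b·Ac²: 62215153/8708996022·5/14 + (-159995927/2902998674)·(-2568665/173901) = 1294392298375/1585037276004 ≠ 1/12
b·A²c: (-159995927/2902998674)·(-30/49) = 48978345/1451499337 ≠ 1/24

3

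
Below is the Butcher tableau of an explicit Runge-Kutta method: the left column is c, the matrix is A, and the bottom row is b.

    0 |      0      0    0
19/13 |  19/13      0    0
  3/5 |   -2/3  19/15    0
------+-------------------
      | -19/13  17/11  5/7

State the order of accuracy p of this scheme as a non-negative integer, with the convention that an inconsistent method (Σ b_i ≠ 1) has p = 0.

b = (-19/13, 17/11, 5/7)
c = (0, 19/13, 3/5)
Ac = (0, 0, 361/195)
Σ b_i: (-19/13)·1 + 17/11·1 + 5/7·1 = 799/1001 ≠ 1 ⇒ order 0.

0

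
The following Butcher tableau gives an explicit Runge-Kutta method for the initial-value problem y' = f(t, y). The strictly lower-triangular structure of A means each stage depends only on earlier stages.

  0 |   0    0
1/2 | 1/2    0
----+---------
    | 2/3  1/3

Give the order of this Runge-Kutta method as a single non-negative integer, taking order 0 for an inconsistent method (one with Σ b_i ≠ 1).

b = (2/3, 1/3)
c = (0, 1/2)
Σ b_i: 2/3·1 + 1/3·1 = 1 ✓
b·c: 1/3·1/2 = 1/6 ≠ 1/2 ⇒ order 1.

1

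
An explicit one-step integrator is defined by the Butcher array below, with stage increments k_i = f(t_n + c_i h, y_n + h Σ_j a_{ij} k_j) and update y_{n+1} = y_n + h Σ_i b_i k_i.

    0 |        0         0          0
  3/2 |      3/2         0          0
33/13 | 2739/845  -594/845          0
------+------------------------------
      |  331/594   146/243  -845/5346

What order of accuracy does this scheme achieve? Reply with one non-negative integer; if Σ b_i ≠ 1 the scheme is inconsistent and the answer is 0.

3

b = (331/594, 146/243, -845/5346)
c = (0, 3/2, 33/13)
Ac = (0, 0, -891/845)
Σ b_i: 331/594·1 + 146/243·1 + (-845/5346)·1 = 1 ✓
b·c: 146/243·3/2 + (-845/5346)·33/13 = 1/2 ✓
b·c²: 146/243·9/4 + (-845/5346)·1089/169 = 1/3 ✓
b·Ac: (-845/5346)·(-891/845) = 1/6 ✓; 3 stages ⇒ order 3.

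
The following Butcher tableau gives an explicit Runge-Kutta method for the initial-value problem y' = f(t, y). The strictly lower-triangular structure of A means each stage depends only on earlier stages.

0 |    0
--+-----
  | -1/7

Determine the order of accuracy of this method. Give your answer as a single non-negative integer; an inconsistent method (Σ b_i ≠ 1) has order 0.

b = (-1/7)
c = (0)
Σ b_i: (-1/7)·1 = -1/7 ≠ 1 ⇒ order 0.

0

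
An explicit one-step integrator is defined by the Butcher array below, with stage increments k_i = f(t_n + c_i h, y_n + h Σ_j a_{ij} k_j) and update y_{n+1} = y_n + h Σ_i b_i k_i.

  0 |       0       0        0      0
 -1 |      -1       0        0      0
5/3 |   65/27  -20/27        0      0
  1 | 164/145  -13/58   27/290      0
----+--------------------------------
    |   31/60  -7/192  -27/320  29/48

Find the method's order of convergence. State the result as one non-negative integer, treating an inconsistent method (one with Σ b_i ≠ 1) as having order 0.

b = (31/60, -7/192, -27/320, 29/48)
c = (0, -1, 5/3, 1)
Ac = (0, 0, 20/27, 11/29)
Σ b_i: 31/60·1 + (-7/192)·1 + (-27/320)·1 + 29/48·1 = 1 ✓
b·c: (-7/192)·(-1) + (-27/320)·5/3 + 29/48·1 = 1/2 ✓
b·c²: (-7/192)·1 + (-27/320)·25/9 + 29/48·1 = 1/3 ✓
b·Ac: (-27/320)·20/27 + 29/48·11/29 = 1/6 ✓
b·c³: (-7/192)·(-1) + (-27/320)·125/27 + 29/48·1 = 1/4 ✓
b·(c∘Ac): (-27/320)·100/81 + 29/48·11/29 = 1/8 ✓
b·Ac²: (-27/320)·(-20/27) + 29/48·1/29 = 1/12 ✓
b·A²c: 29/48·2/29 = 1/24 ✓; 4 stages ⇒ order 4.

4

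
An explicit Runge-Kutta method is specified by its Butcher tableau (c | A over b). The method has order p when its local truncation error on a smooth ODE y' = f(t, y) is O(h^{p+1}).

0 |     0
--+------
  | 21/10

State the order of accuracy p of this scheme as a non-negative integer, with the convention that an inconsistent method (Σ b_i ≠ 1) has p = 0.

0

b = (21/10)
c = (0)
Σ b_i: 21/10·1 = 21/10 ≠ 1 ⇒ order 0.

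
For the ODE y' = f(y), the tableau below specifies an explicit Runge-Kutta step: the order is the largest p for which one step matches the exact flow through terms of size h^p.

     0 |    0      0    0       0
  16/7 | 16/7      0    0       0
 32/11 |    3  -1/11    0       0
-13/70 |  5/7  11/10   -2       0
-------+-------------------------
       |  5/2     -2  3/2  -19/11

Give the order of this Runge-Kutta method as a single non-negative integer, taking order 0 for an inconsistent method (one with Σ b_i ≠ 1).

b = (5/2, -2, 3/2, -19/11)
c = (0, 16/7, 32/11, -13/70)
Ac = (0, 0, -16/77, -1272/385)
Σ b_i: 5/2·1 + (-2)·1 + 3/2·1 + (-19/11)·1 = 3/11 ≠ 1 ⇒ order 0.

0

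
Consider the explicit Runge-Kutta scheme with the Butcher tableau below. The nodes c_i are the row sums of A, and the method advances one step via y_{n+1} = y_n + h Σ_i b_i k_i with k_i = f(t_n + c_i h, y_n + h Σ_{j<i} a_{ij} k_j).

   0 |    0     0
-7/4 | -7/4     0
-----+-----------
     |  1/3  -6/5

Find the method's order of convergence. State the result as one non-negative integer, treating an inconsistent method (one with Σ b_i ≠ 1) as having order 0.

b = (1/3, -6/5)
c = (0, -7/4)
Σ b_i: 1/3·1 + (-6/5)·1 = -13/15 ≠ 1 ⇒ order 0.

0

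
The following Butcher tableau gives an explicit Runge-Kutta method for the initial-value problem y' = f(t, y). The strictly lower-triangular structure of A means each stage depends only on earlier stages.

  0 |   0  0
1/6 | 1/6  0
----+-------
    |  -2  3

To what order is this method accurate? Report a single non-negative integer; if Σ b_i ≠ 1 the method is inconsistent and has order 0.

b = (-2, 3)
c = (0, 1/6)
Σ b_i: (-2)·1 + 3·1 = 1 ✓
b·c: 3·1/6 = 1/2 ✓; 2 stages ⇒ order 2.

2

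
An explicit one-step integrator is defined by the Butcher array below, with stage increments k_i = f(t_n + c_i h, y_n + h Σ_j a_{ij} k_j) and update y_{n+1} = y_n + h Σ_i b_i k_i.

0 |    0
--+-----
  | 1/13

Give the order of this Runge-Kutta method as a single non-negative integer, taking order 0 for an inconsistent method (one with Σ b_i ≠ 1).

0

b = (1/13)
c = (0)
Σ b_i: 1/13·1 = 1/13 ≠ 1 ⇒ order 0.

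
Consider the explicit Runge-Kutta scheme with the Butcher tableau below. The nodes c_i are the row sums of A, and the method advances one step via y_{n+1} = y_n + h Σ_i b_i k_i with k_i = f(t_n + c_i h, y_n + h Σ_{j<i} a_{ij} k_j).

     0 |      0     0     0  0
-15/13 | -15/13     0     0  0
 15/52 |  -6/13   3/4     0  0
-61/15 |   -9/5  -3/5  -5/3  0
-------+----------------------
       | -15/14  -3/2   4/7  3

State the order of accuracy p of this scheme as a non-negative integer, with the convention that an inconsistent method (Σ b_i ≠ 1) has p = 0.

b = (-15/14, -3/2, 4/7, 3)
c = (0, -15/13, 15/52, -61/15)
Ac = (0, 0, -45/52, 11/52)
Σ b_i: (-15/14)·1 + (-3/2)·1 + 4/7·1 + 3·1 = 1 ✓
b·c: (-3/2)·(-15/13) + 4/7·15/52 + 3·(-61/15) = -9377/910 ≠ 1/2 ⇒ order 1.

1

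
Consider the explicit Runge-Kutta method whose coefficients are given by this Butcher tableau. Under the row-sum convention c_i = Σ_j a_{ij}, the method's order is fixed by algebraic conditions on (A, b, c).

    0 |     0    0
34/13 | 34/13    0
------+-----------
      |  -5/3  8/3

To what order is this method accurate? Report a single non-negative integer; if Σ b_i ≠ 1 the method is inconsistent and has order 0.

b = (-5/3, 8/3)
c = (0, 34/13)
Σ b_i: (-5/3)·1 + 8/3·1 = 1 ✓
b·c: 8/3·34/13 = 272/39 ≠ 1/2 ⇒ order 1.

1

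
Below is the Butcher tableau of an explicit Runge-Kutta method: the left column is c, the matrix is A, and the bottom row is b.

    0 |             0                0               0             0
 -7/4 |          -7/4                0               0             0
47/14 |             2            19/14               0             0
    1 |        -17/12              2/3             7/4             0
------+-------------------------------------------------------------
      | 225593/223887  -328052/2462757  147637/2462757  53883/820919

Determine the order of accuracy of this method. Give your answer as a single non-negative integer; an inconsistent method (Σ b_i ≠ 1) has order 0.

b = (225593/223887, -328052/2462757, 147637/2462757, 53883/820919)
c = (0, -7/4, 47/14, 1)
Ac = (0, 0, -19/8, 113/24)
Σ b_i: 225593/223887·1 + (-328052/2462757)·1 + 147637/2462757·1 + 53883/820919·1 = 1 ✓
b·c: (-328052/2462757)·(-7/4) + 147637/2462757·47/14 + 53883/820919·1 = 1/2 ✓
b·c²: (-328052/2462757)·49/16 + 147637/2462757·2209/196 + 53883/820919·1 = 1/3 ✓
b·Ac: 147637/2462757·(-19/8) + 53883/820919·113/24 = 1/6 ✓
b·c³: (-328052/2462757)·(-343/64) + 147637/2462757·103823/2744 + 53883/820919·1 = 25474403/8358448 ≠ 1/4 ⇒ order 3.
b·(c∘Ac): 147637/2462757·(-893/112) + 53883/820919·113/24 = -605155/3582192 ≠ 1/8
b·Ac²: 147637/2462757·133/32 + 53883/820919·7313/336 = 84140255/50150688 ≠ 1/12
b·A²c: 53883/820919·(-133/32) = -7166439/26269408 ≠ 1/24

3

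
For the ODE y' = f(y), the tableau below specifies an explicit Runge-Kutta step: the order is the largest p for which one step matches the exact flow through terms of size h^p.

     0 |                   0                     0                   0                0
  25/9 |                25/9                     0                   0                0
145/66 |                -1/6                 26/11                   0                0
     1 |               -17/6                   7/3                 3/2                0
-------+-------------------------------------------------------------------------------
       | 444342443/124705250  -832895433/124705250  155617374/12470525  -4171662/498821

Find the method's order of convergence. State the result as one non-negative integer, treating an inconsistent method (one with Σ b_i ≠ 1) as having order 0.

b = (444342443/124705250, -832895433/124705250, 155617374/12470525, -4171662/498821)
c = (0, 25/9, 145/66, 1)
Ac = (0, 0, 650/99, 11615/1188)
Σ b_i: 444342443/124705250·1 + (-832895433/124705250)·1 + 155617374/12470525·1 + (-4171662/498821)·1 = 1 ✓
b·c: (-832895433/124705250)·25/9 + 155617374/12470525·145/66 + (-4171662/498821)·1 = 1/2 ✓
b·c²: (-832895433/124705250)·625/81 + 155617374/12470525·21025/4356 + (-4171662/498821)·1 = 1/3 ✓
b·Ac: 155617374/12470525·650/99 + (-4171662/498821)·11615/1188 = 1/6 ✓
b·c³: (-832895433/124705250)·15625/729 + 155617374/12470525·3048625/287496 + (-4171662/498821)·1 = -11371510291/592599348 ≠ 1/4 ⇒ order 3.
b·(c∘Ac): 155617374/12470525·47125/3267 + (-4171662/498821)·11615/1188 = 882042155/8978778 ≠ 1/8
b·Ac²: 155617374/12470525·16250/891 + (-4171662/498821)·5938025/235224 = 9760142075/592599348 ≠ 1/12
b·A²c: (-4171662/498821)·325/33 = -41084550/498821 ≠ 1/24

3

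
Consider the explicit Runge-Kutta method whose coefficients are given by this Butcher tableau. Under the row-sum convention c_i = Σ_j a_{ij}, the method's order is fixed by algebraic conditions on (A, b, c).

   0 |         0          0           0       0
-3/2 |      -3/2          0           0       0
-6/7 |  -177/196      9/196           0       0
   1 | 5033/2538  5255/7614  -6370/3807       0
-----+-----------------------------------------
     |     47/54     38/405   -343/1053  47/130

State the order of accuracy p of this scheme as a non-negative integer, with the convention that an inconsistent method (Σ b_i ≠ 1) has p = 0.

4

b = (47/54, 38/405, -343/1053, 47/130)
c = (0, -3/2, -6/7, 1)
Ac = (0, 0, -27/392, 75/188)
Σ b_i: 47/54·1 + 38/405·1 + (-343/1053)·1 + 47/130·1 = 1 ✓
b·c: 38/405·(-3/2) + (-343/1053)·(-6/7) + 47/130·1 = 1/2 ✓
b·c²: 38/405·9/4 + (-343/1053)·36/49 + 47/130·1 = 1/3 ✓
b·Ac: (-343/1053)·(-27/392) + 47/130·75/188 = 1/6 ✓
b·c³: 38/405·(-27/8) + (-343/1053)·(-216/343) + 47/130·1 = 1/4 ✓
b·(c∘Ac): (-343/1053)·81/1372 + 47/130·75/188 = 1/8 ✓
b·Ac²: (-343/1053)·81/784 + 47/130·365/1128 = 1/12 ✓
b·A²c: 47/130·65/564 = 1/24 ✓; 4 stages ⇒ order 4.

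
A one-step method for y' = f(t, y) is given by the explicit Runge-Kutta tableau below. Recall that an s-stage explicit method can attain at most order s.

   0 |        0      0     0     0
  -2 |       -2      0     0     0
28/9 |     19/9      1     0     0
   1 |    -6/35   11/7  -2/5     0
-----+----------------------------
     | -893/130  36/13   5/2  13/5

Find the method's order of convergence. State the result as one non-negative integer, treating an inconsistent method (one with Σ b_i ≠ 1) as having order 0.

b = (-893/130, 36/13, 5/2, 13/5)
c = (0, -2, 28/9, 1)
Ac = (0, 0, -2, -1382/315)
Σ b_i: (-893/130)·1 + 36/13·1 + 5/2·1 + 13/5·1 = 1 ✓
b·c: 36/13·(-2) + 5/2·28/9 + 13/5·1 = 2831/585 ≠ 1/2 ⇒ order 1.

1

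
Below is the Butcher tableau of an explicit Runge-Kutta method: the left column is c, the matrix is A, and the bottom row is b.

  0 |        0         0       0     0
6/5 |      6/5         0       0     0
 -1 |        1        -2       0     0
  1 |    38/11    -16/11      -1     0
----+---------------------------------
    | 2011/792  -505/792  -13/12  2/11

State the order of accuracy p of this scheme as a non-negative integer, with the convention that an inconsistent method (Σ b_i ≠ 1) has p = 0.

2

b = (2011/792, -505/792, -13/12, 2/11)
c = (0, 6/5, -1, 1)
Ac = (0, 0, -12/5, -41/55)
Σ b_i: 2011/792·1 + (-505/792)·1 + (-13/12)·1 + 2/11·1 = 1 ✓
b·c: (-505/792)·6/5 + (-13/12)·(-1) + 2/11·1 = 1/2 ✓
b·c²: (-505/792)·36/25 + (-13/12)·1 + 2/11·1 = -1201/660 ≠ 1/3 ⇒ order 2.
b·Ac: (-13/12)·(-12/5) + 2/11·(-41/55) = 1491/605 ≠ 1/6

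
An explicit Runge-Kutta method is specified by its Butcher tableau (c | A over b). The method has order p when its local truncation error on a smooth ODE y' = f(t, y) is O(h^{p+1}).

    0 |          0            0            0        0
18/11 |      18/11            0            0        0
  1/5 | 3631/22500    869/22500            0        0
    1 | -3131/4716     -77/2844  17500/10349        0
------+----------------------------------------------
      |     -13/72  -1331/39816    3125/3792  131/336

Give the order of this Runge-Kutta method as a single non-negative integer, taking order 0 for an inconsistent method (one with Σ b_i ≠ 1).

b = (-13/72, -1331/39816, 3125/3792, 131/336)
c = (0, 18/11, 1/5, 1)
Ac = (0, 0, 79/1250, 77/262)
Σ b_i: (-13/72)·1 + (-1331/39816)·1 + 3125/3792·1 + 131/336·1 = 1 ✓
b·c: (-1331/39816)·18/11 + 3125/3792·1/5 + 131/336·1 = 1/2 ✓
b·c²: (-1331/39816)·324/121 + 3125/3792·1/25 + 131/336·1 = 1/3 ✓
b·Ac: 3125/3792·79/1250 + 131/336·77/262 = 1/6 ✓
b·c³: (-1331/39816)·5832/1331 + 3125/3792·1/125 + 131/336·1 = 1/4 ✓
b·(c∘Ac): 3125/3792·79/6250 + 131/336·77/262 = 1/8 ✓
b·Ac²: 3125/3792·711/6875 + 131/336·(-7/1441) = 1/12 ✓
b·A²c: 131/336·14/131 = 1/24 ✓; 4 stages ⇒ order 4.

4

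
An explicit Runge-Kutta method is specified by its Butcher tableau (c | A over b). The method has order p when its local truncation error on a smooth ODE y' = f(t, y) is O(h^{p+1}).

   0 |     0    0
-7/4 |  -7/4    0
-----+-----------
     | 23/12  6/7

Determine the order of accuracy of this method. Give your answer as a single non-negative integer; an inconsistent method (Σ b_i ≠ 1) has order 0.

b = (23/12, 6/7)
c = (0, -7/4)
Σ b_i: 23/12·1 + 6/7·1 = 233/84 ≠ 1 ⇒ order 0.

0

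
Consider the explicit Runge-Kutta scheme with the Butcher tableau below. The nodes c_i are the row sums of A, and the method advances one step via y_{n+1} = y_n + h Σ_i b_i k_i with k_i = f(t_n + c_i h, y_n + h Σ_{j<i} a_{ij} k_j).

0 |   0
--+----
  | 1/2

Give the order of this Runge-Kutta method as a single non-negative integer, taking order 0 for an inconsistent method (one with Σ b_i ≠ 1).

0

b = (1/2)
c = (0)
Σ b_i: 1/2·1 = 1/2 ≠ 1 ⇒ order 0.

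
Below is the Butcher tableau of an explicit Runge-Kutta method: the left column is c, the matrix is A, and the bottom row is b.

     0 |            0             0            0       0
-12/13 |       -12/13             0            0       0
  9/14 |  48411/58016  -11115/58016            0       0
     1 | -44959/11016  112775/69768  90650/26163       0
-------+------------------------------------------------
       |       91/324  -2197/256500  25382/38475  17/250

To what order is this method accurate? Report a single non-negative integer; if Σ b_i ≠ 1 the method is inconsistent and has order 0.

b = (91/324, -2197/256500, 25382/38475, 17/250)
c = (0, -12/13, 9/14, 1)
Ac = (0, 0, 2565/14504, 25/34)
Σ b_i: 91/324·1 + (-2197/256500)·1 + 25382/38475·1 + 17/250·1 = 1 ✓
b·c: (-2197/256500)·(-12/13) + 25382/38475·9/14 + 17/250·1 = 1/2 ✓
b·c²: (-2197/256500)·144/169 + 25382/38475·81/196 + 17/250·1 = 1/3 ✓
b·Ac: 25382/38475·2565/14504 + 17/250·25/34 = 1/6 ✓
b·c³: (-2197/256500)·(-1728/2197) + 25382/38475·729/2744 + 17/250·1 = 1/4 ✓
b·(c∘Ac): 25382/38475·23085/203056 + 17/250·25/34 = 1/8 ✓
b·Ac²: 25382/38475·(-7695/47138) + 17/250·3725/1326 = 1/12 ✓
b·A²c: 17/250·125/204 = 1/24 ✓; 4 stages ⇒ order 4.

4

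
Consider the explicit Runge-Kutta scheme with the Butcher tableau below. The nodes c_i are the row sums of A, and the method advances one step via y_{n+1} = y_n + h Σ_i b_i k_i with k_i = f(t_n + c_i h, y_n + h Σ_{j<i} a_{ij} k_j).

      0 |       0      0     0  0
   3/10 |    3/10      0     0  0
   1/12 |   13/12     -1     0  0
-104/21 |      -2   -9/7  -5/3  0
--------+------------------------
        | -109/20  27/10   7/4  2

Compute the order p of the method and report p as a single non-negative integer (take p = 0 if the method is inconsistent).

b = (-109/20, 27/10, 7/4, 2)
c = (0, 3/10, 1/12, -104/21)
Ac = (0, 0, -3/10, -661/1260)
Σ b_i: (-109/20)·1 + 27/10·1 + 7/4·1 + 2·1 = 1 ✓
b·c: 27/10·3/10 + 7/4·1/12 + 2·(-104/21) = -25057/2800 ≠ 1/2 ⇒ order 1.

1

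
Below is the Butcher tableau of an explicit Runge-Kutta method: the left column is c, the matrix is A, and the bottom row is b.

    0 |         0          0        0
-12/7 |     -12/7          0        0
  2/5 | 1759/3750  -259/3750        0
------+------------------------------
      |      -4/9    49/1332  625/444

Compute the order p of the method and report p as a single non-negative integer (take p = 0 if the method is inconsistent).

3

b = (-4/9, 49/1332, 625/444)
c = (0, -12/7, 2/5)
Ac = (0, 0, 74/625)
Σ b_i: (-4/9)·1 + 49/1332·1 + 625/444·1 = 1 ✓
b·c: 49/1332·(-12/7) + 625/444·2/5 = 1/2 ✓
b·c²: 49/1332·144/49 + 625/444·4/25 = 1/3 ✓
b·Ac: 625/444·74/625 = 1/6 ✓; 3 stages ⇒ order 3.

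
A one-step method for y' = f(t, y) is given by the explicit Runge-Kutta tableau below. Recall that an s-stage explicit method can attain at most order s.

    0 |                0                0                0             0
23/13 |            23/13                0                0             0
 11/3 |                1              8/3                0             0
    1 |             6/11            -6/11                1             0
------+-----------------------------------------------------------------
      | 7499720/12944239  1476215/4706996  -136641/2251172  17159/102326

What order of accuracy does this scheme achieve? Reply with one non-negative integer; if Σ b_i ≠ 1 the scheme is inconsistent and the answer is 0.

b = (7499720/12944239, 1476215/4706996, -136641/2251172, 17159/102326)
c = (0, 23/13, 11/3, 1)
Ac = (0, 0, 184/39, 1159/429)
Σ b_i: 7499720/12944239·1 + 1476215/4706996·1 + (-136641/2251172)·1 + 17159/102326·1 = 1 ✓
b·c: 1476215/4706996·23/13 + (-136641/2251172)·11/3 + 17159/102326·1 = 1/2 ✓
b·c²: 1476215/4706996·529/169 + (-136641/2251172)·121/9 + 17159/102326·1 = 1/3 ✓
b·Ac: (-136641/2251172)·184/39 + 17159/102326·1159/429 = 1/6 ✓
b·c³: 1476215/4706996·12167/2197 + (-136641/2251172)·1331/27 + 17159/102326·1 = -13021445/11972142 ≠ 1/4 ⇒ order 3.
b·(c∘Ac): (-136641/2251172)·2024/117 + 17159/102326·1159/429 = -26206283/43897854 ≠ 1/8
b·Ac²: (-136641/2251172)·4232/507 + 17159/102326·196373/16731 = 17497673/11972142 ≠ 1/12
b·A²c: 17159/102326·184/39 = 1578628/1995357 ≠ 1/24

3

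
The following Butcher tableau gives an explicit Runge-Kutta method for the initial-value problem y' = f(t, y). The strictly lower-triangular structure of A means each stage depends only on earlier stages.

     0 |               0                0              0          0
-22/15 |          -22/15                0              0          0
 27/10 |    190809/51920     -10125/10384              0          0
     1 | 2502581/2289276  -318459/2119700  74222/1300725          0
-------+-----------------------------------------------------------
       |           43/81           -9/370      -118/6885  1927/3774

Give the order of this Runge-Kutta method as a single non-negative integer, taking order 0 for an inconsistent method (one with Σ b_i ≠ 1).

4

b = (43/81, -9/370, -118/6885, 1927/3774)
c = (0, -22/15, 27/10, 1)
Ac = (0, 0, 675/472, 1443/3854)
Σ b_i: 43/81·1 + (-9/370)·1 + (-118/6885)·1 + 1927/3774·1 = 1 ✓
b·c: (-9/370)·(-22/15) + (-118/6885)·27/10 + 1927/3774·1 = 1/2 ✓
b·c²: (-9/370)·484/225 + (-118/6885)·729/100 + 1927/3774·1 = 1/3 ✓
b·Ac: (-118/6885)·675/472 + 1927/3774·1443/3854 = 1/6 ✓
b·c³: (-9/370)·(-10648/3375) + (-118/6885)·19683/1000 + 1927/3774·1 = 1/4 ✓
b·(c∘Ac): (-118/6885)·3645/944 + 1927/3774·1443/3854 = 1/8 ✓
b·Ac²: (-118/6885)·(-495/236) + 1927/3774·1073/11562 = 1/12 ✓
b·A²c: 1927/3774·629/7708 = 1/24 ✓; 4 stages ⇒ order 4.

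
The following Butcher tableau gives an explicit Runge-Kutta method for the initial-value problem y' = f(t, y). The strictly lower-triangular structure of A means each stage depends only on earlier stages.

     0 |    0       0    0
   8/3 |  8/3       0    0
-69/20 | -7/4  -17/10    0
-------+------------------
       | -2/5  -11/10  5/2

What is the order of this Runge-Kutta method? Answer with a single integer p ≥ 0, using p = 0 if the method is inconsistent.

1

b = (-2/5, -11/10, 5/2)
c = (0, 8/3, -69/20)
Ac = (0, 0, -68/15)
Σ b_i: (-2/5)·1 + (-11/10)·1 + 5/2·1 = 1 ✓
b·c: (-11/10)·8/3 + 5/2·(-69/20) = -1387/120 ≠ 1/2 ⇒ order 1.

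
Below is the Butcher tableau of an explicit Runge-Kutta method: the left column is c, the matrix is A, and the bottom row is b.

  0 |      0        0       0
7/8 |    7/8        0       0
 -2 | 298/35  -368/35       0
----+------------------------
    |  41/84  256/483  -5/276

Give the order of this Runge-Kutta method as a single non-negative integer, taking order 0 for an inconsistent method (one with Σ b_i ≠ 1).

3

b = (41/84, 256/483, -5/276)
c = (0, 7/8, -2)
Ac = (0, 0, -46/5)
Σ b_i: 41/84·1 + 256/483·1 + (-5/276)·1 = 1 ✓
b·c: 256/483·7/8 + (-5/276)·(-2) = 1/2 ✓
b·c²: 256/483·49/64 + (-5/276)·4 = 1/3 ✓
b·Ac: (-5/276)·(-46/5) = 1/6 ✓; 3 stages ⇒ order 3.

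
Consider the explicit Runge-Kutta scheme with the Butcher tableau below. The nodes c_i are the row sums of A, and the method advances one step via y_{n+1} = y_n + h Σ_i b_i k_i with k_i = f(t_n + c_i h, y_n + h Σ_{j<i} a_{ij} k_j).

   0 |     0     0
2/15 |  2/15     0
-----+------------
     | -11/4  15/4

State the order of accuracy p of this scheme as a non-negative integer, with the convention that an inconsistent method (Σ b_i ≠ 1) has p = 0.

2

b = (-11/4, 15/4)
c = (0, 2/15)
Σ b_i: (-11/4)·1 + 15/4·1 = 1 ✓
b·c: 15/4·2/15 = 1/2 ✓; 2 stages ⇒ order 2.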